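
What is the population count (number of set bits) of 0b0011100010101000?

6

n = 11100010101000
Count the 1s: 1 + 1 + 1 + 1 + 1 + 1 = 6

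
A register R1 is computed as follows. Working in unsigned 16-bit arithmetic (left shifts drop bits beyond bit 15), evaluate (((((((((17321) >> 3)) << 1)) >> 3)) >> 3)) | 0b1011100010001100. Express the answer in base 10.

47311

17321 = 0100001110101001
→ >> 3 → 0000100001110101 = 2165
→ << 1 (mod 2^16) → 0001000011101010 = 4330
→ >> 3 → 0000001000011101 = 541
→ >> 3 → 0000000001000011 = 67
0b1011100010001100 = 1011100010001100
→ | → 1011100011001111 = 47311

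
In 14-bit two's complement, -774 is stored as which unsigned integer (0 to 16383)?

774 in 14 bits: 00001100000110
Invert: 11110011111001
Add 1:  11110011111010 = 15610
(Check: 2^14 - 774 = 16384 - 774 = 15610.)

15610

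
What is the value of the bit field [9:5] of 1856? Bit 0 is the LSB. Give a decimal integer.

v = 11101000000
Shift right by 5: 111010
Mask low 5 bits: 11010 = 26

26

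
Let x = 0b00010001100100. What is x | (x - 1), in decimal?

x = 10001100100 = 1124
x - 1 = 10001100011
OR    = 10001100111 = 1127
(x | (x - 1) sets all bits below the lowest set bit.)

1127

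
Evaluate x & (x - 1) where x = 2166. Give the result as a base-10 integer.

2164

x = 100001110110 = 2166
x - 1 = 100001110101
AND   = 100001110100 = 2164
(x & (x - 1) clears the lowest set bit of x.)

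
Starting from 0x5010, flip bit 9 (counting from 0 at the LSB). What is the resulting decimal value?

x = 101000000010000
bit 9 is currently 0; toggle it via x ^ (1 << 9) = x ^ 512
→ 101001000010000 = 21008

21008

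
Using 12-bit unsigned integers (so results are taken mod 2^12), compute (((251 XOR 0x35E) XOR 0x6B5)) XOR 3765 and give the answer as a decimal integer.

251 = 000011111011
0x35E = 001101011110
→ XOR → 001110100101 = 933
0x6B5 = 011010110101
→ XOR → 010100010000 = 1296
3765 = 111010110101
→ XOR → 101110100101 = 2981

2981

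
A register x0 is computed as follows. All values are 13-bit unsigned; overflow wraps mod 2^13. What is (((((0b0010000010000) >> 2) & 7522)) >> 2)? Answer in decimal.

0b0010000010000 = 0010000010000
→ >> 2 → 0000100000100 = 260
7522 = 1110101100010
→ & → 0000100000000 = 256
→ >> 2 → 0000001000000 = 64

64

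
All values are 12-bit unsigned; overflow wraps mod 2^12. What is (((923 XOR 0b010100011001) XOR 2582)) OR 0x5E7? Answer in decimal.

3575

923 = 001110011011
0b010100011001 = 010100011001
→ XOR → 011010000010 = 1666
2582 = 101000010110
→ XOR → 110010010100 = 3220
0x5E7 = 010111100111
→ OR → 110111110111 = 3575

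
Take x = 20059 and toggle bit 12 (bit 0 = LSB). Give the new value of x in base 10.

x = 100111001011011
bit 12 is currently 0; toggle it via x ^ (1 << 12) = x ^ 4096
→ 101111001011011 = 24155

24155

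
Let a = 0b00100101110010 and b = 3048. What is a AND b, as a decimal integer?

a = 100101110010
3048 = 101111101000
AND → 100101100000 = 2400

2400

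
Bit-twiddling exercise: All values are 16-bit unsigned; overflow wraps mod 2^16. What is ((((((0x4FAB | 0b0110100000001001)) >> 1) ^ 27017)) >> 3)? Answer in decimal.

3019

0x4FAB = 0100111110101011
0b0110100000001001 = 0110100000001001
→ | → 0110111110101011 = 28587
→ >> 1 → 0011011111010101 = 14293
27017 = 0110100110001001
→ ^ → 0101111001011100 = 24156
→ >> 3 → 0000101111001011 = 3019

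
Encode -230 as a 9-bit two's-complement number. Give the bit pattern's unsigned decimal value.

282

230 in 9 bits: 011100110
Invert: 100011001
Add 1:  100011010 = 282
(Check: 2^9 - 230 = 512 - 230 = 282.)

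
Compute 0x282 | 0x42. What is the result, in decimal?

706

0x282 = 1010000010
0x42 = 0001000010
 OR → 1011000010 = 706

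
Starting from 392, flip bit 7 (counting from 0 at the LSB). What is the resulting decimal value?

x = 000110001000
bit 7 is currently 1; toggle it via x ^ (1 << 7) = x ^ 128
→ 000100001000 = 264

264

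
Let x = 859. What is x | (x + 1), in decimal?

863

x = 1101011011 = 859
x + 1 = 1101011100
OR    = 1101011111 = 863
(x | (x + 1) sets the lowest cleared bit.)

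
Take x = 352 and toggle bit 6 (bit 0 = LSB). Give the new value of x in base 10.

288

x = 0101100000
bit 6 is currently 1; toggle it via x ^ (1 << 6) = x ^ 64
→ 0100100000 = 288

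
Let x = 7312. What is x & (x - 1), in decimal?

7296

x = 1110010010000 = 7312
x - 1 = 1110010001111
AND   = 1110010000000 = 7296
(x & (x - 1) clears the lowest set bit of x.)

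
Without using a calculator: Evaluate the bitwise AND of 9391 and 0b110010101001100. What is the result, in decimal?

9391 = 010010010101111
b = 110010101001100
AND → 010010000001100 = 9228

9228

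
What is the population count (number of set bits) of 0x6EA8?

8

0x6EA8 = 110111010101000
Count the 1s: 1 + 1 + 1 + 1 + 1 + 1 + 1 + 1 = 8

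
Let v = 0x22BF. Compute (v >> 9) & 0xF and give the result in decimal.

v = 10001010111111
Shift right by 9: 10001
Mask low 4 bits: 0001 = 1

1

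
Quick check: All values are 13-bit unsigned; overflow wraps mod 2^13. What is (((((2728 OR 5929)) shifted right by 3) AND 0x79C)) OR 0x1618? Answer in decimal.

2728 = 0101010101000
5929 = 1011100101001
→ OR → 1111110101001 = 8105
→ shifted right by 3 → 0001111110101 = 1013
0x79C = 0011110011100
→ AND → 0001110010100 = 916
0x1618 = 1011000011000
→ OR → 1011110011100 = 6044

6044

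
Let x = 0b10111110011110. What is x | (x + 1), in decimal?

x = 10111110011110 = 12190
x + 1 = 10111110011111
OR    = 10111110011111 = 12191
(x | (x + 1) sets the lowest cleared bit.)

12191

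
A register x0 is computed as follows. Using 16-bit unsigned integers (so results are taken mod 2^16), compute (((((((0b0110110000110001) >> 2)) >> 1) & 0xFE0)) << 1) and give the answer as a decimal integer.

6912

0b0110110000110001 = 0110110000110001
→ >> 2 → 0001101100001100 = 6924
→ >> 1 → 0000110110000110 = 3462
0xFE0 = 0000111111100000
→ & → 0000110110000000 = 3456
→ << 1 (mod 2^16) → 0001101100000000 = 6912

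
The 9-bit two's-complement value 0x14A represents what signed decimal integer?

-182

pattern = 101001010 (MSB is 1 ⇒ negative)
Invert: 010110101, add 1 → 010110110 = 182, so the value is -182.
(Equivalently: 330 - 2^9 = 330 - 512 = -182.)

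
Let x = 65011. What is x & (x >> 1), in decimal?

x = 1111110111110011 = 65011
x>>1 = 0111111011111001
AND  = 0111110011110001 = 31985
(x & (x >> 1) has a 1 wherever x has two consecutive 1 bits.)

31985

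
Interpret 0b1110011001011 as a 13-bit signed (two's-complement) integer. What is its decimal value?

-821

pattern = 1110011001011 (MSB is 1 ⇒ negative)
Invert: 0001100110100, add 1 → 0001100110101 = 821, so the value is -821.
(Equivalently: 7371 - 2^13 = 7371 - 8192 = -821.)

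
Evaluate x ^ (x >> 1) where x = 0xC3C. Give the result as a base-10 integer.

x = 110000111100 = 3132
x>>1 = 011000011110
XOR  = 101000100010 = 2594
(x ^ (x >> 1) gives the standard binary-reflected Gray code of x.)

2594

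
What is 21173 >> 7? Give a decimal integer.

21173 = 101001010110101
shift right by 7 → 000000010100101 = 165
(equivalently, floor(21173 / 128))

165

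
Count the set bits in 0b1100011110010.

n = 1100011110010
Count the 1s: 1 + 1 + 1 + 1 + 1 + 1 + 1 = 7

7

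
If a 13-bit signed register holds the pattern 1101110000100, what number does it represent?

pattern = 1101110000100 (MSB is 1 ⇒ negative)
Invert: 0010001111011, add 1 → 0010001111100 = 1148, so the value is -1148.
(Equivalently: 7044 - 2^13 = 7044 - 8192 = -1148.)

-1148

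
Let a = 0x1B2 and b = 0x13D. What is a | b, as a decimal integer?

0x1B2 = 110110010
0x13D = 100111101
 OR → 110111111 = 447

447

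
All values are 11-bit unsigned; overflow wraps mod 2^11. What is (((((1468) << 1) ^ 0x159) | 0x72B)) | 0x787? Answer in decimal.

1967

1468 = 10110111100
→ << 1 (mod 2^11) → 01101111000 = 888
0x159 = 00101011001
→ ^ → 01000100001 = 545
0x72B = 11100101011
→ | → 11100101011 = 1835
0x787 = 11110000111
→ | → 11110101111 = 1967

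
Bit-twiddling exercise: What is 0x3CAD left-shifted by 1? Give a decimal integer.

31066

0x3CAD = 011110010101101
shift left by 1 → 111100101011010 = 31066
(equivalently, 15533 × 2^1 = 15533 × 2)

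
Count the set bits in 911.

7

911 = 1110001111
Count the 1s: 1 + 1 + 1 + 1 + 1 + 1 + 1 = 7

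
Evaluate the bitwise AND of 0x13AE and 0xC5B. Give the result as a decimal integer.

0x13AE = 1001110101110
0xC5B = 0110001011011
AND → 0000000001010 = 10

10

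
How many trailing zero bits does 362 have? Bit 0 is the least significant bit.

1

362 = 101101010
Trailing zeros: 1, so the lowest set bit is bit 1 (value 2).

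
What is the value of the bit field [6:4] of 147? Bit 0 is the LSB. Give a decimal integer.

v = 10010011
Shift right by 4: 1001
Mask low 3 bits: 001 = 1

1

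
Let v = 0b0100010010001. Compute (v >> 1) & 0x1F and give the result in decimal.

8

v = 0100010010001
Shift right by 1: 010001001000
Mask low 5 bits: 01000 = 8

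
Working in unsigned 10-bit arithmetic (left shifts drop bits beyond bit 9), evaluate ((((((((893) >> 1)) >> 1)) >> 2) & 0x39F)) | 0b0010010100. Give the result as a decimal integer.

893 = 1101111101
→ >> 1 → 0110111110 = 446
→ >> 1 → 0011011111 = 223
→ >> 2 → 0000110111 = 55
0x39F = 1110011111
→ & → 0000010111 = 23
0b0010010100 = 0010010100
→ | → 0010010111 = 151

151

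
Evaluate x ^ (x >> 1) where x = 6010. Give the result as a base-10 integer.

x = 1011101111010 = 6010
x>>1 = 0101110111101
XOR  = 1110011000111 = 7367
(x ^ (x >> 1) gives the standard binary-reflected Gray code of x.)

7367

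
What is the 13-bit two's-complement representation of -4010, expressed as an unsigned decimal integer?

4010 in 13 bits: 0111110101010
Invert: 1000001010101
Add 1:  1000001010110 = 4182
(Check: 2^13 - 4010 = 8192 - 4010 = 4182.)

4182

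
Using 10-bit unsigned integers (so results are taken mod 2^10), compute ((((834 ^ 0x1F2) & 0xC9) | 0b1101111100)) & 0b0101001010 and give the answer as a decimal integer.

328

834 = 1101000010
0x1F2 = 0111110010
→ ^ → 1010110000 = 688
0xC9 = 0011001001
→ & → 0010000000 = 128
0b1101111100 = 1101111100
→ | → 1111111100 = 1020
0b0101001010 = 0101001010
→ & → 0101001000 = 328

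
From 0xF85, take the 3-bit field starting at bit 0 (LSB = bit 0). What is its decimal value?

5

v = 111110000101
Shift right by 0: 111110000101
Mask low 3 bits: 101 = 5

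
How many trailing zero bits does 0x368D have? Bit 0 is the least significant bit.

0

0x368D = 11011010001101
Trailing zeros: 0, so the lowest set bit is bit 0 (value 1).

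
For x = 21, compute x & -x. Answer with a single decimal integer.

x = 10101 = 21
-x (two's complement) = …01011
AND   = 00001 = 1
(x & -x isolates the lowest set bit of x.)

1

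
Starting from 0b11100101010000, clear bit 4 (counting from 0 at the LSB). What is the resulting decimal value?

x = 11100101010000
bit 4 is currently 1; clear it via x & ~(1 << 4) = x & ~16
→ 11100101000000 = 14656

14656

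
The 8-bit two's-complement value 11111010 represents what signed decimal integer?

-6

pattern = 11111010 (MSB is 1 ⇒ negative)
Invert: 00000101, add 1 → 00000110 = 6, so the value is -6.
(Equivalently: 250 - 2^8 = 250 - 256 = -6.)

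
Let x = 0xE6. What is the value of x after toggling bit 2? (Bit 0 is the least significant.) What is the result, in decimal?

226

x = 00011100110
bit 2 is currently 1; toggle it via x ^ (1 << 2) = x ^ 4
→ 00011100010 = 226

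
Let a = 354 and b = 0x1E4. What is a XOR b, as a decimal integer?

134

354 = 101100010
0x1E4 = 111100100
XOR → 010000110 = 134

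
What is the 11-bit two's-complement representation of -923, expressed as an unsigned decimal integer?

1125

923 in 11 bits: 01110011011
Invert: 10001100100
Add 1:  10001100101 = 1125
(Check: 2^11 - 923 = 2048 - 923 = 1125.)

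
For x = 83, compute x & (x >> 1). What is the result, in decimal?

1

x = 1010011 = 83
x>>1 = 0101001
AND  = 0000001 = 1
(x & (x >> 1) has a 1 wherever x has two consecutive 1 bits.)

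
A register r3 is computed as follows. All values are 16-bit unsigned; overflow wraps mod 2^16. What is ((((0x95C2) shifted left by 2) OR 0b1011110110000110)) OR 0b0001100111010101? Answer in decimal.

65503

0x95C2 = 1001010111000010
→ shifted left by 2 (mod 2^16) → 0101011100001000 = 22280
0b1011110110000110 = 1011110110000110
→ OR → 1111111110001110 = 65422
0b0001100111010101 = 0001100111010101
→ OR → 1111111111011111 = 65503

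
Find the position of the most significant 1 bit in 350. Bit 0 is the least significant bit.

350 = 101011110
The topmost 1 is at position 8 (since 2^8 = 256 ≤ 350 < 512).

8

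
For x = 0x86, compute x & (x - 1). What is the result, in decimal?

x = 10000110 = 134
x - 1 = 10000101
AND   = 10000100 = 132
(x & (x - 1) clears the lowest set bit of x.)

132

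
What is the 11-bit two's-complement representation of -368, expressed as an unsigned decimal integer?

368 in 11 bits: 00101110000
Invert: 11010001111
Add 1:  11010010000 = 1680
(Check: 2^11 - 368 = 2048 - 368 = 1680.)

1680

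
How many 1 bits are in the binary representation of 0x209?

3

0x209 = 1000001001
Count the 1s: 1 + 1 + 1 = 3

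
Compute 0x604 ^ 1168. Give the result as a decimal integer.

0x604 = 11000000100
1168 = 10010010000
XOR → 01010010100 = 660

660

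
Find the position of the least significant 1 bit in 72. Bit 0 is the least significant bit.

72 = 1001000
Trailing zeros: 3, so the lowest set bit is bit 3 (value 8).

3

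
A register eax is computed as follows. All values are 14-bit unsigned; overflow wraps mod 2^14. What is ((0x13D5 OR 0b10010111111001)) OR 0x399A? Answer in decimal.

16383

0x13D5 = 01001111010101
0b10010111111001 = 10010111111001
→ OR → 11011111111101 = 14333
0x399A = 11100110011010
→ OR → 11111111111111 = 16383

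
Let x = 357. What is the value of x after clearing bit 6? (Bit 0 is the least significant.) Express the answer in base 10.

293

x = 0101100101
bit 6 is currently 1; clear it via x & ~(1 << 6) = x & ~64
→ 0100100101 = 293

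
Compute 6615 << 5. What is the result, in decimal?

6615 = 000001100111010111
shift left by 5 → 110011101011100000 = 211680
(equivalently, 6615 × 2^5 = 6615 × 32)

211680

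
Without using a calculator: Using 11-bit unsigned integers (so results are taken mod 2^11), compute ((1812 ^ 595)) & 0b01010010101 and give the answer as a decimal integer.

1812 = 11100010100
595 = 01001010011
→ ^ → 10101000111 = 1351
0b01010010101 = 01010010101
→ & → 00000000101 = 5

5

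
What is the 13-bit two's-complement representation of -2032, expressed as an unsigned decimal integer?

2032 in 13 bits: 0011111110000
Invert: 1100000001111
Add 1:  1100000010000 = 6160
(Check: 2^13 - 2032 = 8192 - 2032 = 6160.)

6160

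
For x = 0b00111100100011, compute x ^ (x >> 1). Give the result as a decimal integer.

2226

x = 111100100011 = 3875
x>>1 = 011110010001
XOR  = 100010110010 = 2226
(x ^ (x >> 1) gives the standard binary-reflected Gray code of x.)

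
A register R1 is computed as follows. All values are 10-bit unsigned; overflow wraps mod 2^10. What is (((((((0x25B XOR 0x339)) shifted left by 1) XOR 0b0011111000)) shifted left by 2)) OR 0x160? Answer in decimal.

0x25B = 1001011011
0x339 = 1100111001
→ XOR → 0101100010 = 354
→ shifted left by 1 (mod 2^10) → 1011000100 = 708
0b0011111000 = 0011111000
→ XOR → 1000111100 = 572
→ shifted left by 2 (mod 2^10) → 0011110000 = 240
0x160 = 0101100000
→ OR → 0111110000 = 496

496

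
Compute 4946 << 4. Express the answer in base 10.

79136

4946 = 00001001101010010
shift left by 4 → 10011010100100000 = 79136
(equivalently, 4946 × 2^4 = 4946 × 16)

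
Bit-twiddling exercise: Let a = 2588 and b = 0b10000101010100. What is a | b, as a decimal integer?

11100

2588 = 00101000011100
b = 10000101010100
 OR → 10101101011100 = 11100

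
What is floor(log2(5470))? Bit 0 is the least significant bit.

12

5470 = 1010101011110
The topmost 1 is at position 12 (since 2^12 = 4096 ≤ 5470 < 8192).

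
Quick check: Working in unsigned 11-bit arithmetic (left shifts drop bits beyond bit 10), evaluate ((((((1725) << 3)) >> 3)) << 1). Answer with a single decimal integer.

378

1725 = 11010111101
→ << 3 (mod 2^11) → 10111101000 = 1512
→ >> 3 → 00010111101 = 189
→ << 1 (mod 2^11) → 00101111010 = 378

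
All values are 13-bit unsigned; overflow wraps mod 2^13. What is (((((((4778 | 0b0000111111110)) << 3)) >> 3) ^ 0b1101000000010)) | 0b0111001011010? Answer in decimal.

8190

4778 = 1001010101010
0b0000111111110 = 0000111111110
→ | → 1001111111110 = 5118
→ << 3 (mod 2^13) → 1111111110000 = 8176
→ >> 3 → 0001111111110 = 1022
0b1101000000010 = 1101000000010
→ ^ → 1100111111100 = 6652
0b0111001011010 = 0111001011010
→ | → 1111111111110 = 8190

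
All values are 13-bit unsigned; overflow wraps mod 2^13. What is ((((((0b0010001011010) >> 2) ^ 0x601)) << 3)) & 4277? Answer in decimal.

4272

0b0010001011010 = 0010001011010
→ >> 2 → 0000100010110 = 278
0x601 = 0011000000001
→ ^ → 0011100010111 = 1815
→ << 3 (mod 2^13) → 1100010111000 = 6328
4277 = 1000010110101
→ & → 1000010110000 = 4272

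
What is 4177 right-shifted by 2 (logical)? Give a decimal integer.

4177 = 1000001010001
shift right by 2 → 0010000010100 = 1044
(equivalently, floor(4177 / 4))

1044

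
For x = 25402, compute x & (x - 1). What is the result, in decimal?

x = 110001100111010 = 25402
x - 1 = 110001100111001
AND   = 110001100111000 = 25400
(x & (x - 1) clears the lowest set bit of x.)

25400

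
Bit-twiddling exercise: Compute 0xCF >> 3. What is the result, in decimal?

0xCF = 11001111
shift right by 3 → 00011001 = 25
(equivalently, floor(207 / 8))

25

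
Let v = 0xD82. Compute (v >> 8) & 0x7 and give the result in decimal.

v = 110110000010
Shift right by 8: 1101
Mask low 3 bits: 101 = 5

5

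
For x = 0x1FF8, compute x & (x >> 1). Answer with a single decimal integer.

x = 1111111111000 = 8184
x>>1 = 0111111111100
AND  = 0111111111000 = 4088
(x & (x >> 1) has a 1 wherever x has two consecutive 1 bits.)

4088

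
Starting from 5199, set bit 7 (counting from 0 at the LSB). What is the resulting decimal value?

5327

x = 1010001001111
bit 7 is currently 0; set it via x | (1 << 7) = x | 128
→ 1010011001111 = 5327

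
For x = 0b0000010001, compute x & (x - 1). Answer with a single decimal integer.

x = 10001 = 17
x - 1 = 10000
AND   = 10000 = 16
(x & (x - 1) clears the lowest set bit of x.)

16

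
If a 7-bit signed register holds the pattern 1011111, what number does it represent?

-33

pattern = 1011111 (MSB is 1 ⇒ negative)
Invert: 0100000, add 1 → 0100001 = 33, so the value is -33.
(Equivalently: 95 - 2^7 = 95 - 128 = -33.)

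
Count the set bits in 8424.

5

8424 = 10000011101000
Count the 1s: 1 + 1 + 1 + 1 + 1 = 5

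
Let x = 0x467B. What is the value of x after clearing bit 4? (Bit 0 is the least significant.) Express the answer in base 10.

x = 100011001111011
bit 4 is currently 1; clear it via x & ~(1 << 4) = x & ~16
→ 100011001101011 = 18027

18027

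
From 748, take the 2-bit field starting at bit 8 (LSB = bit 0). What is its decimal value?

2

v = 001011101100
Shift right by 8: 0010
Mask low 2 bits: 10 = 2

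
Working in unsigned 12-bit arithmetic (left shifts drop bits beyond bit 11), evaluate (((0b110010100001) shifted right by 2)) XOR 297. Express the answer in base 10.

0b110010100001 = 110010100001
→ shifted right by 2 → 001100101000 = 808
297 = 000100101001
→ XOR → 001000000001 = 513

513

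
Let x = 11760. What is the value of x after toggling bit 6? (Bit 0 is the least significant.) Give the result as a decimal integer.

11696

x = 010110111110000
bit 6 is currently 1; toggle it via x ^ (1 << 6) = x ^ 64
→ 010110110110000 = 11696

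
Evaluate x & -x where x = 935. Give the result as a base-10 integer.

1

x = 1110100111 = 935
-x (two's complement) = …0001011001
AND   = 0000000001 = 1
(x & -x isolates the lowest set bit of x.)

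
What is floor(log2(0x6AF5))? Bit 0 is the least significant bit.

0x6AF5 = 110101011110101
The topmost 1 is at position 14 (since 2^14 = 16384 ≤ 27381 < 32768).

14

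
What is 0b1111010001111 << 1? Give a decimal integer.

x = 01111010001111
shift left by 1 → 11110100011110 = 15646
(equivalently, 7823 × 2^1 = 7823 × 2)

15646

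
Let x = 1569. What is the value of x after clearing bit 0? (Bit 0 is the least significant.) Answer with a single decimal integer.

1568

x = 11000100001
bit 0 is currently 1; clear it via x & ~(1 << 0) = x & ~1
→ 11000100000 = 1568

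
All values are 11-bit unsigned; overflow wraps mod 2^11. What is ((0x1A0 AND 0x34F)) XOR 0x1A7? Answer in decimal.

0x1A0 = 00110100000
0x34F = 01101001111
→ AND → 00100000000 = 256
0x1A7 = 00110100111
→ XOR → 00010100111 = 167

167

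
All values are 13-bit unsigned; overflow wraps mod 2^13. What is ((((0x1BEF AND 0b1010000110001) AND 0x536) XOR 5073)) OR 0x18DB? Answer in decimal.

0x1BEF = 1101111101111
0b1010000110001 = 1010000110001
→ AND → 1000000100001 = 4129
0x536 = 0010100110110
→ AND → 0000000100000 = 32
5073 = 1001111010001
→ XOR → 1001111110001 = 5105
0x18DB = 1100011011011
→ OR → 1101111111011 = 7163

7163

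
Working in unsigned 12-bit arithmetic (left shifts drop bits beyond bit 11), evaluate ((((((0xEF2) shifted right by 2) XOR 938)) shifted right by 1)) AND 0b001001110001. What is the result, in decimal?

1

0xEF2 = 111011110010
→ shifted right by 2 → 001110111100 = 956
938 = 001110101010
→ XOR → 000000010110 = 22
→ shifted right by 1 → 000000001011 = 11
0b001001110001 = 001001110001
→ AND → 000000000001 = 1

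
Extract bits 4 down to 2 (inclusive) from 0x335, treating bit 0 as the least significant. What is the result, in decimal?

v = 1100110101
Shift right by 2: 11001101
Mask low 3 bits: 101 = 5

5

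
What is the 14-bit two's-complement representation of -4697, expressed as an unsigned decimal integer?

4697 in 14 bits: 01001001011001
Invert: 10110110100110
Add 1:  10110110100111 = 11687
(Check: 2^14 - 4697 = 16384 - 4697 = 11687.)

11687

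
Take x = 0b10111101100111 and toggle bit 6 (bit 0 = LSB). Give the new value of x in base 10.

12071

x = 10111101100111
bit 6 is currently 1; toggle it via x ^ (1 << 6) = x ^ 64
→ 10111100100111 = 12071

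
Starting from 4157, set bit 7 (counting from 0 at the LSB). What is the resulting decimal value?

4285

x = 1000000111101
bit 7 is currently 0; set it via x | (1 << 7) = x | 128
→ 1000010111101 = 4285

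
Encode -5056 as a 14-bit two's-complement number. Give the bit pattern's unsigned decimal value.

11328

5056 in 14 bits: 01001111000000
Invert: 10110000111111
Add 1:  10110001000000 = 11328
(Check: 2^14 - 5056 = 16384 - 5056 = 11328.)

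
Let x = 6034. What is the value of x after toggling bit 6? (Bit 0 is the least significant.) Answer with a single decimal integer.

6098

x = 1011110010010
bit 6 is currently 0; toggle it via x ^ (1 << 6) = x ^ 64
→ 1011111010010 = 6098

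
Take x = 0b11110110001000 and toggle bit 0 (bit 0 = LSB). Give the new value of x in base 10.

x = 11110110001000
bit 0 is currently 0; toggle it via x ^ (1 << 0) = x ^ 1
→ 11110110001001 = 15753

15753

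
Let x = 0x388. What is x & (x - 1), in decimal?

x = 1110001000 = 904
x - 1 = 1110000111
AND   = 1110000000 = 896
(x & (x - 1) clears the lowest set bit of x.)

896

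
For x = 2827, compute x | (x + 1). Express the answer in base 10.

2831

x = 101100001011 = 2827
x + 1 = 101100001100
OR    = 101100001111 = 2831
(x | (x + 1) sets the lowest cleared bit.)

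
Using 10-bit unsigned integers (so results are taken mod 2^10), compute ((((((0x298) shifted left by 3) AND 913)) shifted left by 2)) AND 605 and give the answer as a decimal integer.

512

0x298 = 1010011000
→ shifted left by 3 (mod 2^10) → 0011000000 = 192
913 = 1110010001
→ AND → 0010000000 = 128
→ shifted left by 2 (mod 2^10) → 1000000000 = 512
605 = 1001011101
→ AND → 1000000000 = 512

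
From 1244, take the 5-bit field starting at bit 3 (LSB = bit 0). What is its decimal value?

27

v = 0010011011100
Shift right by 3: 0010011011
Mask low 5 bits: 11011 = 27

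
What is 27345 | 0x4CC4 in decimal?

28373

27345 = 110101011010001
0x4CC4 = 100110011000100
 OR → 110111011010101 = 28373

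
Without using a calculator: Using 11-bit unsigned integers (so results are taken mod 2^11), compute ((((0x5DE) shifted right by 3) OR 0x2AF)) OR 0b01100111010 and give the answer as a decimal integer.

0x5DE = 10111011110
→ shifted right by 3 → 00010111011 = 187
0x2AF = 01010101111
→ OR → 01010111111 = 703
0b01100111010 = 01100111010
→ OR → 01110111111 = 959

959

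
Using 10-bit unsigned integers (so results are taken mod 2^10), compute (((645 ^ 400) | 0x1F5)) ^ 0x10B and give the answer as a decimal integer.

645 = 1010000101
400 = 0110010000
→ ^ → 1100010101 = 789
0x1F5 = 0111110101
→ | → 1111110101 = 1013
0x10B = 0100001011
→ ^ → 1011111110 = 766

766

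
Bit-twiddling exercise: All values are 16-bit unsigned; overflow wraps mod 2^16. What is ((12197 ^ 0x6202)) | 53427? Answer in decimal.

56759

12197 = 0010111110100101
0x6202 = 0110001000000010
→ ^ → 0100110110100111 = 19879
53427 = 1101000010110011
→ | → 1101110110110111 = 56759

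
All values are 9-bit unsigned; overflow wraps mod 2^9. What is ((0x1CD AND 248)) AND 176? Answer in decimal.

128

0x1CD = 111001101
248 = 011111000
→ AND → 011001000 = 200
176 = 010110000
→ AND → 010000000 = 128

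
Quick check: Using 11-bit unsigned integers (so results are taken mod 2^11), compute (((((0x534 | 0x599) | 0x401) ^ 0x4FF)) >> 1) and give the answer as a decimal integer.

0x534 = 10100110100
0x599 = 10110011001
→ | → 10110111101 = 1469
0x401 = 10000000001
→ | → 10110111101 = 1469
0x4FF = 10011111111
→ ^ → 00101000010 = 322
→ >> 1 → 00010100001 = 161

161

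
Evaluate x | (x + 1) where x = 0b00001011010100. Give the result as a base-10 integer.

x = 1011010100 = 724
x + 1 = 1011010101
OR    = 1011010101 = 725
(x | (x + 1) sets the lowest cleared bit.)

725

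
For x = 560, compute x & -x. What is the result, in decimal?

16

x = 1000110000 = 560
-x (two's complement) = …0111010000
AND   = 0000010000 = 16
(x & -x isolates the lowest set bit of x.)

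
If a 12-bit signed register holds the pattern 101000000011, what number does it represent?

pattern = 101000000011 (MSB is 1 ⇒ negative)
Invert: 010111111100, add 1 → 010111111101 = 1533, so the value is -1533.
(Equivalently: 2563 - 2^12 = 2563 - 4096 = -1533.)

-1533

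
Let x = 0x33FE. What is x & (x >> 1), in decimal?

4606

x = 11001111111110 = 13310
x>>1 = 01100111111111
AND  = 01000111111110 = 4606
(x & (x >> 1) has a 1 wherever x has two consecutive 1 bits.)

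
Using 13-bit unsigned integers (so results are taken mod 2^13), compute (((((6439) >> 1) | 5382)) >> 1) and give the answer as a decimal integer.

6439 = 1100100100111
→ >> 1 → 0110010010011 = 3219
5382 = 1010100000110
→ | → 1110110010111 = 7575
→ >> 1 → 0111011001011 = 3787

3787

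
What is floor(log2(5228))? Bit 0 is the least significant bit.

5228 = 1010001101100
The topmost 1 is at position 12 (since 2^12 = 4096 ≤ 5228 < 8192).

12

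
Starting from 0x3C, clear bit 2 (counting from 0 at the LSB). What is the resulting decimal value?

56

x = 0000111100
bit 2 is currently 1; clear it via x & ~(1 << 2) = x & ~4
→ 0000111000 = 56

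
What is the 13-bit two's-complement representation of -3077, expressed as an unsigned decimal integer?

3077 in 13 bits: 0110000000101
Invert: 1001111111010
Add 1:  1001111111011 = 5115
(Check: 2^13 - 3077 = 8192 - 3077 = 5115.)

5115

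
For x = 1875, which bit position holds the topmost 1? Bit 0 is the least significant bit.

10

1875 = 11101010011
The topmost 1 is at position 10 (since 2^10 = 1024 ≤ 1875 < 2048).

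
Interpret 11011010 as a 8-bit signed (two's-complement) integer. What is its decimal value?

pattern = 11011010 (MSB is 1 ⇒ negative)
Invert: 00100101, add 1 → 00100110 = 38, so the value is -38.
(Equivalently: 218 - 2^8 = 218 - 256 = -38.)

-38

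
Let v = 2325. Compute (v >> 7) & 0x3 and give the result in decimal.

v = 100100010101
Shift right by 7: 10010
Mask low 2 bits: 10 = 2

2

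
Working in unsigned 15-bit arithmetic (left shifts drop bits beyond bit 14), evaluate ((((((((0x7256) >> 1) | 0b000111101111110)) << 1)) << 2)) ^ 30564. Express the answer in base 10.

3228

0x7256 = 111001001010110
→ >> 1 → 011100100101011 = 14635
0b000111101111110 = 000111101111110
→ | → 011111101111111 = 16255
→ << 1 (mod 2^15) → 111111011111110 = 32510
→ << 2 (mod 2^15) → 111101111111000 = 31736
30564 = 111011101100100
→ ^ → 000110010011100 = 3228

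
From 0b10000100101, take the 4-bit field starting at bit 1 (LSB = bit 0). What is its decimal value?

2

v = 10000100101
Shift right by 1: 1000010010
Mask low 4 bits: 0010 = 2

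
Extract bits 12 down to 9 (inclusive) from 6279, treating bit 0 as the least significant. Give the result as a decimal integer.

v = 1100010000111
Shift right by 9: 1100
Mask low 4 bits: 1100 = 12

12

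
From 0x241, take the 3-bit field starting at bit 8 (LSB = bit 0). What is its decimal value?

v = 01001000001
Shift right by 8: 010
Mask low 3 bits: 010 = 2

2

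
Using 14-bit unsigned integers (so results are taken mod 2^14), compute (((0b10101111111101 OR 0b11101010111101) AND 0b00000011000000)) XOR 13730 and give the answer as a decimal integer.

0b10101111111101 = 10101111111101
0b11101010111101 = 11101010111101
→ OR → 11101111111101 = 15357
0b00000011000000 = 00000011000000
→ AND → 00000011000000 = 192
13730 = 11010110100010
→ XOR → 11010101100010 = 13666

13666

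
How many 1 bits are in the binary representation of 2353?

2353 = 100100110001
Count the 1s: 1 + 1 + 1 + 1 + 1 = 5

5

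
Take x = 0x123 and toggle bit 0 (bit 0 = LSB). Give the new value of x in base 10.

290

x = 100100011
bit 0 is currently 1; toggle it via x ^ (1 << 0) = x ^ 1
→ 100100010 = 290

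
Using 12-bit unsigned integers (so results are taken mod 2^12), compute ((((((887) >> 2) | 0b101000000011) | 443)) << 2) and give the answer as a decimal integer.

4092

887 = 001101110111
→ >> 2 → 000011011101 = 221
0b101000000011 = 101000000011
→ | → 101011011111 = 2783
443 = 000110111011
→ | → 101111111111 = 3071
→ << 2 (mod 2^12) → 111111111100 = 4092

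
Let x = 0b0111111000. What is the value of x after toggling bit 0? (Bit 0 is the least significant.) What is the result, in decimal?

x = 0111111000
bit 0 is currently 0; toggle it via x ^ (1 << 0) = x ^ 1
→ 0111111001 = 505

505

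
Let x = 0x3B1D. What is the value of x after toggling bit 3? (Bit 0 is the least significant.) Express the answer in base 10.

x = 11101100011101
bit 3 is currently 1; toggle it via x ^ (1 << 3) = x ^ 8
→ 11101100010101 = 15125

15125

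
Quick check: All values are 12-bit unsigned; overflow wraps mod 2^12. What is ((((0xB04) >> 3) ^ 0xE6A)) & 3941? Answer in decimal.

3840

0xB04 = 101100000100
→ >> 3 → 000101100000 = 352
0xE6A = 111001101010
→ ^ → 111100001010 = 3850
3941 = 111101100101
→ & → 111100000000 = 3840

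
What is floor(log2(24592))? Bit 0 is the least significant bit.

24592 = 110000000010000
The topmost 1 is at position 14 (since 2^14 = 16384 ≤ 24592 < 32768).

14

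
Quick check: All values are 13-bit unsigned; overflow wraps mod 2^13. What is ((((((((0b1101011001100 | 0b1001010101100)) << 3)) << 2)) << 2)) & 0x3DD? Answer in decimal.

0b1101011001100 = 1101011001100
0b1001010101100 = 1001010101100
→ | → 1101011101100 = 6892
→ << 3 (mod 2^13) → 1011101100000 = 5984
→ << 2 (mod 2^13) → 1110110000000 = 7552
→ << 2 (mod 2^13) → 1011000000000 = 5632
0x3DD = 0001111011101
→ & → 0001000000000 = 512

512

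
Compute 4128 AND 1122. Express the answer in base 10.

4128 = 1000000100000
1122 = 0010001100010
AND → 0000000100000 = 32

32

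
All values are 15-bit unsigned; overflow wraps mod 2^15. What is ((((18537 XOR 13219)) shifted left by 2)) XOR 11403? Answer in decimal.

17315

18537 = 100100001101001
13219 = 011001110100011
→ XOR → 111101111001010 = 31690
→ shifted left by 2 (mod 2^15) → 110111100101000 = 28456
11403 = 010110010001011
→ XOR → 100001110100011 = 17315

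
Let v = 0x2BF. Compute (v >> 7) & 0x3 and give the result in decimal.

1

v = 1010111111
Shift right by 7: 101
Mask low 2 bits: 01 = 1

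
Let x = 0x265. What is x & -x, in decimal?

1

x = 1001100101 = 613
-x (two's complement) = …0110011011
AND   = 0000000001 = 1
(x & -x isolates the lowest set bit of x.)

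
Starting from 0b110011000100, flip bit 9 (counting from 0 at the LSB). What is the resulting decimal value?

x = 110011000100
bit 9 is currently 0; toggle it via x ^ (1 << 9) = x ^ 512
→ 111011000100 = 3780

3780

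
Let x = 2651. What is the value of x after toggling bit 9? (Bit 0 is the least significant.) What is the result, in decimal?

2139

x = 101001011011
bit 9 is currently 1; toggle it via x ^ (1 << 9) = x ^ 512
→ 100001011011 = 2139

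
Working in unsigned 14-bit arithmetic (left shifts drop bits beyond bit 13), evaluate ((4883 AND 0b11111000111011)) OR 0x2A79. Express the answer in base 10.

14971

4883 = 01001100010011
0b11111000111011 = 11111000111011
→ AND → 01001000010011 = 4627
0x2A79 = 10101001111001
→ OR → 11101001111011 = 14971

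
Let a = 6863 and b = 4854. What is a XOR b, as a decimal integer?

6863 = 1101011001111
4854 = 1001011110110
XOR → 0100000111001 = 2105

2105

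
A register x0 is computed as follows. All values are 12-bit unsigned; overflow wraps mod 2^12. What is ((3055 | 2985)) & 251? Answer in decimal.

235

3055 = 101111101111
2985 = 101110101001
→ | → 101111101111 = 3055
251 = 000011111011
→ & → 000011101011 = 235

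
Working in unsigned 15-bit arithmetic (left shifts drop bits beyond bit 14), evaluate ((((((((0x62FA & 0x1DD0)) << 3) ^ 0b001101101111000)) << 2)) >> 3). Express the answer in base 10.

0x62FA = 110001011111010
0x1DD0 = 001110111010000
→ & → 000000011010000 = 208
→ << 3 (mod 2^15) → 000011010000000 = 1664
0b001101101111000 = 001101101111000
→ ^ → 001110111111000 = 7672
→ << 2 (mod 2^15) → 111011111100000 = 30688
→ >> 3 → 000111011111100 = 3836

3836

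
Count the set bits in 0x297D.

9

0x297D = 10100101111101
Count the 1s: 1 + 1 + 1 + 1 + 1 + 1 + 1 + 1 + 1 = 9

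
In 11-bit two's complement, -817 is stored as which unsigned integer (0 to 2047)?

1231

817 in 11 bits: 01100110001
Invert: 10011001110
Add 1:  10011001111 = 1231
(Check: 2^11 - 817 = 2048 - 817 = 1231.)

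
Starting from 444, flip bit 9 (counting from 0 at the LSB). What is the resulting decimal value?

956

x = 00110111100
bit 9 is currently 0; toggle it via x ^ (1 << 9) = x ^ 512
→ 01110111100 = 956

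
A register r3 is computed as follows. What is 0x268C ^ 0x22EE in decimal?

0x268C = 10011010001100
0x22EE = 10001011101110
XOR → 00010001100010 = 1122

1122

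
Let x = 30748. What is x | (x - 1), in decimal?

30751

x = 111100000011100 = 30748
x - 1 = 111100000011011
OR    = 111100000011111 = 30751
(x | (x - 1) sets all bits below the lowest set bit.)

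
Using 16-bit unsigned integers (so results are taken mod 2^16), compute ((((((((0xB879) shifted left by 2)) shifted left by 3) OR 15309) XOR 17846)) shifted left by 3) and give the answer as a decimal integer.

53976

0xB879 = 1011100001111001
→ shifted left by 2 (mod 2^16) → 1110000111100100 = 57828
→ shifted left by 3 (mod 2^16) → 0000111100100000 = 3872
15309 = 0011101111001101
→ OR → 0011111111101101 = 16365
17846 = 0100010110110110
→ XOR → 0111101001011011 = 31323
→ shifted left by 3 (mod 2^16) → 1101001011011000 = 53976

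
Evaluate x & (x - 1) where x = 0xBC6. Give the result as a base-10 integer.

3012

x = 101111000110 = 3014
x - 1 = 101111000101
AND   = 101111000100 = 3012
(x & (x - 1) clears the lowest set bit of x.)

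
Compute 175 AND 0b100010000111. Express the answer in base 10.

175 = 000010101111
b = 100010000111
AND → 000010000111 = 135

135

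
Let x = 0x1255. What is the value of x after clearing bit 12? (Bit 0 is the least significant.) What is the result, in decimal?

597

x = 0001001001010101
bit 12 is currently 1; clear it via x & ~(1 << 12) = x & ~4096
→ 0000001001010101 = 597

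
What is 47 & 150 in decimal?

47 = 00101111
150 = 10010110
AND → 00000110 = 6

6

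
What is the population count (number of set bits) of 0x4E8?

0x4E8 = 10011101000
Count the 1s: 1 + 1 + 1 + 1 + 1 = 5

5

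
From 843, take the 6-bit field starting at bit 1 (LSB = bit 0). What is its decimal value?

v = 1101001011
Shift right by 1: 110100101
Mask low 6 bits: 100101 = 37

37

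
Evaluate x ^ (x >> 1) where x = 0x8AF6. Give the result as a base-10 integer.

53133

x = 1000101011110110 = 35574
x>>1 = 0100010101111011
XOR  = 1100111110001101 = 53133
(x ^ (x >> 1) gives the standard binary-reflected Gray code of x.)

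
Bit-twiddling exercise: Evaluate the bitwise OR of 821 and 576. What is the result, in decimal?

821 = 1100110101
576 = 1001000000
 OR → 1101110101 = 885

885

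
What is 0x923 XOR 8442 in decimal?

10713

0x923 = 00100100100011
8442 = 10000011111010
XOR → 10100111011001 = 10713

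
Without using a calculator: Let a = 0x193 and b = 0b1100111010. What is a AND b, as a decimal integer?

274

0x193 = 0110010011
b = 1100111010
AND → 0100010010 = 274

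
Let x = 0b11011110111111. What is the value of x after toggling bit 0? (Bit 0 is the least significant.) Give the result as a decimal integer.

x = 11011110111111
bit 0 is currently 1; toggle it via x ^ (1 << 0) = x ^ 1
→ 11011110111110 = 14270

14270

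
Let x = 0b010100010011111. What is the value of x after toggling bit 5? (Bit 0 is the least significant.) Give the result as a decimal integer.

x = 010100010011111
bit 5 is currently 0; toggle it via x ^ (1 << 5) = x ^ 32
→ 010100010111111 = 10431

10431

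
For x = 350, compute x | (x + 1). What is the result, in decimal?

351

x = 101011110 = 350
x + 1 = 101011111
OR    = 101011111 = 351
(x | (x + 1) sets the lowest cleared bit.)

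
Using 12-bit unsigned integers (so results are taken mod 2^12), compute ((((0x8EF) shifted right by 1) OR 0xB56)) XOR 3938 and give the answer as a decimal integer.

0x8EF = 100011101111
→ shifted right by 1 → 010001110111 = 1143
0xB56 = 101101010110
→ OR → 111101110111 = 3959
3938 = 111101100010
→ XOR → 000000010101 = 21

21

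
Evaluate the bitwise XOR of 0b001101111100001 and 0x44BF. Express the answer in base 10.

24414

a = 001101111100001
0x44BF = 100010010111111
XOR → 101111101011110 = 24414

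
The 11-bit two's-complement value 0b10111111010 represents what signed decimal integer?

-518

pattern = 10111111010 (MSB is 1 ⇒ negative)
Invert: 01000000101, add 1 → 01000000110 = 518, so the value is -518.
(Equivalently: 1530 - 2^11 = 1530 - 2048 = -518.)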